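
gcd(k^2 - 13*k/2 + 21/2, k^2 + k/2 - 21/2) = k - 3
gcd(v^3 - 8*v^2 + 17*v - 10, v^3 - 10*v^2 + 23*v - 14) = v^2 - 3*v + 2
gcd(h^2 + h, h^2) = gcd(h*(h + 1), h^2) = h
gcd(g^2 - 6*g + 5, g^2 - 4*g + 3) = g - 1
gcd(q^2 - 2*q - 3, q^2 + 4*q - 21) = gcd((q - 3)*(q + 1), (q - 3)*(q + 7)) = q - 3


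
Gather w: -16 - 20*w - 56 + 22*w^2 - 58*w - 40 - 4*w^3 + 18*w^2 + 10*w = -4*w^3 + 40*w^2 - 68*w - 112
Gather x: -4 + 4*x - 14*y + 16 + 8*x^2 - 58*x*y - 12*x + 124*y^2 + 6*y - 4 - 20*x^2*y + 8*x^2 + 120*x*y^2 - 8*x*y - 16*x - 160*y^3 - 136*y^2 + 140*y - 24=x^2*(16 - 20*y) + x*(120*y^2 - 66*y - 24) - 160*y^3 - 12*y^2 + 132*y - 16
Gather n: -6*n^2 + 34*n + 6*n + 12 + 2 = -6*n^2 + 40*n + 14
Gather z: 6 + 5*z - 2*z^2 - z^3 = -z^3 - 2*z^2 + 5*z + 6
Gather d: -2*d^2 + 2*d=-2*d^2 + 2*d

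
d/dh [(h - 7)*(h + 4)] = 2*h - 3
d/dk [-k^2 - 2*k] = -2*k - 2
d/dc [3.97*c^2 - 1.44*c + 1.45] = 7.94*c - 1.44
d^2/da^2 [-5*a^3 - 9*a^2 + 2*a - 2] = -30*a - 18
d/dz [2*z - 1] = 2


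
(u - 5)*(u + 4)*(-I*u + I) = -I*u^3 + 2*I*u^2 + 19*I*u - 20*I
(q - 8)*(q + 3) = q^2 - 5*q - 24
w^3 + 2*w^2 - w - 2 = (w - 1)*(w + 1)*(w + 2)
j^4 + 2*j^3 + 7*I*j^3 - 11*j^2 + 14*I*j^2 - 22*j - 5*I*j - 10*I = (j + 2)*(j + I)^2*(j + 5*I)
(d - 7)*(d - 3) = d^2 - 10*d + 21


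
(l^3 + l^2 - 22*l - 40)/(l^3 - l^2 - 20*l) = (l + 2)/l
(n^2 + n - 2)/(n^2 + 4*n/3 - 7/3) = 3*(n + 2)/(3*n + 7)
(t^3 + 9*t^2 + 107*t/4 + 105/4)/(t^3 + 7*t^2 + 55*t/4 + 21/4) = (2*t + 5)/(2*t + 1)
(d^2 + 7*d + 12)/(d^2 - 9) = (d + 4)/(d - 3)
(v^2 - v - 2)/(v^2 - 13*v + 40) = (v^2 - v - 2)/(v^2 - 13*v + 40)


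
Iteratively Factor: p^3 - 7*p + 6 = (p - 1)*(p^2 + p - 6) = (p - 1)*(p + 3)*(p - 2)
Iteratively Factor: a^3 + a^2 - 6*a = (a + 3)*(a^2 - 2*a) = a*(a + 3)*(a - 2)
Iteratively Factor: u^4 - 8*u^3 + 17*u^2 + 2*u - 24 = (u - 3)*(u^3 - 5*u^2 + 2*u + 8) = (u - 4)*(u - 3)*(u^2 - u - 2) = (u - 4)*(u - 3)*(u - 2)*(u + 1)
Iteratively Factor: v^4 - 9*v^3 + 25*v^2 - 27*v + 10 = (v - 2)*(v^3 - 7*v^2 + 11*v - 5) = (v - 5)*(v - 2)*(v^2 - 2*v + 1) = (v - 5)*(v - 2)*(v - 1)*(v - 1)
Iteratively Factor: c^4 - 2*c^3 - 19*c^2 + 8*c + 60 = (c + 3)*(c^3 - 5*c^2 - 4*c + 20) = (c + 2)*(c + 3)*(c^2 - 7*c + 10) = (c - 5)*(c + 2)*(c + 3)*(c - 2)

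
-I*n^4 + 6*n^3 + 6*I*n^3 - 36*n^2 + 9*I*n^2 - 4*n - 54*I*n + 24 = (n - 6)*(n + I)*(n + 4*I)*(-I*n + 1)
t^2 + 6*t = t*(t + 6)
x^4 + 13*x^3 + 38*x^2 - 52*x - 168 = (x - 2)*(x + 2)*(x + 6)*(x + 7)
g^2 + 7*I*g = g*(g + 7*I)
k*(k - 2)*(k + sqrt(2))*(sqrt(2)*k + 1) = sqrt(2)*k^4 - 2*sqrt(2)*k^3 + 3*k^3 - 6*k^2 + sqrt(2)*k^2 - 2*sqrt(2)*k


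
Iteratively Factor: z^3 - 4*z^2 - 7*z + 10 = (z - 1)*(z^2 - 3*z - 10) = (z - 5)*(z - 1)*(z + 2)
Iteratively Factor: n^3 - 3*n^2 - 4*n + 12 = (n + 2)*(n^2 - 5*n + 6) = (n - 3)*(n + 2)*(n - 2)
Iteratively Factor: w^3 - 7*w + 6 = (w - 1)*(w^2 + w - 6) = (w - 2)*(w - 1)*(w + 3)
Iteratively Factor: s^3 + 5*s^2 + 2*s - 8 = (s - 1)*(s^2 + 6*s + 8) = (s - 1)*(s + 2)*(s + 4)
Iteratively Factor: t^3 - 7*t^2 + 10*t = (t - 2)*(t^2 - 5*t) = t*(t - 2)*(t - 5)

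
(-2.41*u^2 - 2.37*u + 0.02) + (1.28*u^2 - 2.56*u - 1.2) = -1.13*u^2 - 4.93*u - 1.18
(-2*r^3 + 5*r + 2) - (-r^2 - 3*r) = -2*r^3 + r^2 + 8*r + 2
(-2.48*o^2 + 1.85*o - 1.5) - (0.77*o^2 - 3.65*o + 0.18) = -3.25*o^2 + 5.5*o - 1.68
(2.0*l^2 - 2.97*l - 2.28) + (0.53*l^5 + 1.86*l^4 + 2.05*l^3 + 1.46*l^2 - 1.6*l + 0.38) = 0.53*l^5 + 1.86*l^4 + 2.05*l^3 + 3.46*l^2 - 4.57*l - 1.9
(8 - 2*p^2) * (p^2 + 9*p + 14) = -2*p^4 - 18*p^3 - 20*p^2 + 72*p + 112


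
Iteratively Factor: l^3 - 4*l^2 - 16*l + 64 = (l - 4)*(l^2 - 16) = (l - 4)^2*(l + 4)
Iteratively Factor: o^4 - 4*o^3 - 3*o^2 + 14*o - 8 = (o - 4)*(o^3 - 3*o + 2) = (o - 4)*(o + 2)*(o^2 - 2*o + 1) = (o - 4)*(o - 1)*(o + 2)*(o - 1)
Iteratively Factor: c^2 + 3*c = (c)*(c + 3)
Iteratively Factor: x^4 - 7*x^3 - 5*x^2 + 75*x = (x - 5)*(x^3 - 2*x^2 - 15*x) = (x - 5)^2*(x^2 + 3*x) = (x - 5)^2*(x + 3)*(x)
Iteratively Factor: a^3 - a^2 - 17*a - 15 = (a + 1)*(a^2 - 2*a - 15) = (a - 5)*(a + 1)*(a + 3)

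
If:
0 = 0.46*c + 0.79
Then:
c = -1.72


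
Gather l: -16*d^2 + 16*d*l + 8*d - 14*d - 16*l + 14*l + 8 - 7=-16*d^2 - 6*d + l*(16*d - 2) + 1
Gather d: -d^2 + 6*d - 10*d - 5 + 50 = -d^2 - 4*d + 45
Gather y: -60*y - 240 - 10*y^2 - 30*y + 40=-10*y^2 - 90*y - 200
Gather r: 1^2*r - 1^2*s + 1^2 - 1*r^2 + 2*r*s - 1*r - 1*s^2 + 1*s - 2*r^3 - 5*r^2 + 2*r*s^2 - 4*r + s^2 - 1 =-2*r^3 - 6*r^2 + r*(2*s^2 + 2*s - 4)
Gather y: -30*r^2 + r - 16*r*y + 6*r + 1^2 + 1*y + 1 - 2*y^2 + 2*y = -30*r^2 + 7*r - 2*y^2 + y*(3 - 16*r) + 2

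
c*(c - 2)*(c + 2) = c^3 - 4*c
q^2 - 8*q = q*(q - 8)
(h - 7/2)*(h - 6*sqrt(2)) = h^2 - 6*sqrt(2)*h - 7*h/2 + 21*sqrt(2)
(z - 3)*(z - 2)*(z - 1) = z^3 - 6*z^2 + 11*z - 6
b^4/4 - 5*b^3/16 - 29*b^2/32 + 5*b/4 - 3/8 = (b/4 + 1/2)*(b - 2)*(b - 3/4)*(b - 1/2)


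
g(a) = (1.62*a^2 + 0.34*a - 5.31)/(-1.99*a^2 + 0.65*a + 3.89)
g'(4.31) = 0.00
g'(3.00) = -0.04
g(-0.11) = -1.40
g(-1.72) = 0.35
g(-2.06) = -0.15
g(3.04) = -0.85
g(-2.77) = -0.47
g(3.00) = -0.85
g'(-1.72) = 2.53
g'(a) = (3.24*a + 0.34)/(-1.99*a^2 + 0.65*a + 3.89) + (3.98*a - 0.65)*(1.62*a^2 + 0.34*a - 5.31)/(-1.99*a^2 + 0.65*a + 3.89)^2 = (1.7296*a^2 - 8.5302*a + 4.7741)/(3.9601*a^4 - 2.587*a^3 - 15.0597*a^2 + 5.057*a + 15.1321)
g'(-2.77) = 0.24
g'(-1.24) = 30815.45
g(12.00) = -0.84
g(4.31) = -0.87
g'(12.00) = 0.00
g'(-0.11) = 0.40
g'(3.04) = -0.03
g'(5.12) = 0.00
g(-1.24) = -134.05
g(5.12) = -0.87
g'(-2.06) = 0.85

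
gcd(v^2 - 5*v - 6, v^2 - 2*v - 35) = 1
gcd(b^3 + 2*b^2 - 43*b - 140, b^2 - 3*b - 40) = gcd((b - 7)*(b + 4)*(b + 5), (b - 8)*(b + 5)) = b + 5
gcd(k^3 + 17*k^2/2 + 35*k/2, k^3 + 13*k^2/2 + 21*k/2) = k^2 + 7*k/2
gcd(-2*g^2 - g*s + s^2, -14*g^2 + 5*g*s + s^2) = -2*g + s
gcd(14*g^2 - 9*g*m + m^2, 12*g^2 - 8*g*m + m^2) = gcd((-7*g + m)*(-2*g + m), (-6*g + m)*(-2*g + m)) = 2*g - m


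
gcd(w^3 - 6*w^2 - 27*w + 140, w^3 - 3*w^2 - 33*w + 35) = w^2 - 2*w - 35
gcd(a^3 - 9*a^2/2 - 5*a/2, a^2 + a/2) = a^2 + a/2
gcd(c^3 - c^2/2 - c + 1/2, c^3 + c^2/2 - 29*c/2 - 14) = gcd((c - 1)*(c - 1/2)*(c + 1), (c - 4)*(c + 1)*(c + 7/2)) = c + 1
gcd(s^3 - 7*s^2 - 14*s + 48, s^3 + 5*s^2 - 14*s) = s - 2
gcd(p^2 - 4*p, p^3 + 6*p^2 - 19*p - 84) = p - 4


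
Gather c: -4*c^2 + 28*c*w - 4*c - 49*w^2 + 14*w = -4*c^2 + c*(28*w - 4) - 49*w^2 + 14*w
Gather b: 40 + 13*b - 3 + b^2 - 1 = b^2 + 13*b + 36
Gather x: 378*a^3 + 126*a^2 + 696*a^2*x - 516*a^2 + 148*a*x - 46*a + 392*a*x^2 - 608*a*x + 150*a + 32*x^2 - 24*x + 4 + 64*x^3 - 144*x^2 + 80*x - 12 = 378*a^3 - 390*a^2 + 104*a + 64*x^3 + x^2*(392*a - 112) + x*(696*a^2 - 460*a + 56) - 8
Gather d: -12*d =-12*d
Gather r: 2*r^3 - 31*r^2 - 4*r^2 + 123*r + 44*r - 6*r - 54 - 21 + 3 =2*r^3 - 35*r^2 + 161*r - 72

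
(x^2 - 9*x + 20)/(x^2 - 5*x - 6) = (-x^2 + 9*x - 20)/(-x^2 + 5*x + 6)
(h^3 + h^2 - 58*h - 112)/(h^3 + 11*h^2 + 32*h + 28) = (h - 8)/(h + 2)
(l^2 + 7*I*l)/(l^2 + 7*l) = (l + 7*I)/(l + 7)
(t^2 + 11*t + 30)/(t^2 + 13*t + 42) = (t + 5)/(t + 7)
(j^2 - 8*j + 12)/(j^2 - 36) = (j - 2)/(j + 6)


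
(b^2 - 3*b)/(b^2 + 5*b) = (b - 3)/(b + 5)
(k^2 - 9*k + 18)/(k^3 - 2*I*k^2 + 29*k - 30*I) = (k^2 - 9*k + 18)/(k^3 - 2*I*k^2 + 29*k - 30*I)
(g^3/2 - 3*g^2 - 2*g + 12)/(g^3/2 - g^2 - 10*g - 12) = (g - 2)/(g + 2)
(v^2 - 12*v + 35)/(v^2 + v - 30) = (v - 7)/(v + 6)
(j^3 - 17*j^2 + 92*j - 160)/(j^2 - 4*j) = j - 13 + 40/j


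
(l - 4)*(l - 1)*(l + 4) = l^3 - l^2 - 16*l + 16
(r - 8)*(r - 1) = r^2 - 9*r + 8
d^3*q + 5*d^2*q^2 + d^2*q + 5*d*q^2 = d*(d + 5*q)*(d*q + q)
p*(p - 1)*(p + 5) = p^3 + 4*p^2 - 5*p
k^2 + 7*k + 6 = (k + 1)*(k + 6)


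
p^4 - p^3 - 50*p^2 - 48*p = p*(p - 8)*(p + 1)*(p + 6)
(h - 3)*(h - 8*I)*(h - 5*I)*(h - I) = h^4 - 3*h^3 - 14*I*h^3 - 53*h^2 + 42*I*h^2 + 159*h + 40*I*h - 120*I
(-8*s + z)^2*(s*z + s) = 64*s^3*z + 64*s^3 - 16*s^2*z^2 - 16*s^2*z + s*z^3 + s*z^2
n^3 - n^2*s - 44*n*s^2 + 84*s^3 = (n - 6*s)*(n - 2*s)*(n + 7*s)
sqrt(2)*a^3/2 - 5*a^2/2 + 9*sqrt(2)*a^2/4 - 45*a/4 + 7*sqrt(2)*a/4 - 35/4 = (a + 7/2)*(a - 5*sqrt(2)/2)*(sqrt(2)*a/2 + sqrt(2)/2)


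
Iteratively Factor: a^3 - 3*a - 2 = (a + 1)*(a^2 - a - 2) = (a + 1)^2*(a - 2)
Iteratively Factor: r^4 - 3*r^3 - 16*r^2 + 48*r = (r - 4)*(r^3 + r^2 - 12*r) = r*(r - 4)*(r^2 + r - 12) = r*(r - 4)*(r + 4)*(r - 3)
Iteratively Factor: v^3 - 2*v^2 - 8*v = (v - 4)*(v^2 + 2*v) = v*(v - 4)*(v + 2)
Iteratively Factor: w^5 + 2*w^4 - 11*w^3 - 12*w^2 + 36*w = (w)*(w^4 + 2*w^3 - 11*w^2 - 12*w + 36) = w*(w + 3)*(w^3 - w^2 - 8*w + 12) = w*(w - 2)*(w + 3)*(w^2 + w - 6) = w*(w - 2)*(w + 3)^2*(w - 2)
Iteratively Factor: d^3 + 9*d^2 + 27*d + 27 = (d + 3)*(d^2 + 6*d + 9) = (d + 3)^2*(d + 3)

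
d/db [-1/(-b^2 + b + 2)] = (1 - 2*b)/(-b^2 + b + 2)^2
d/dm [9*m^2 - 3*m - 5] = 18*m - 3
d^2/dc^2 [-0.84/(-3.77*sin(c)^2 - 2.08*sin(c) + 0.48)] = (-47.755344*sin(c)^4 - 19.760832*sin(c)^3 + 61.918584*sin(c)^2 + 38.683008*sin(c) + 10.30848)/(3.77*sin(c)^2 + 2.08*sin(c) - 0.48)^3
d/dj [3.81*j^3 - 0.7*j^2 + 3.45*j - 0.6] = 11.43*j^2 - 1.4*j + 3.45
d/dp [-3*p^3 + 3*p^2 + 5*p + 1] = -9*p^2 + 6*p + 5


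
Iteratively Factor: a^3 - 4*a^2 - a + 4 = (a + 1)*(a^2 - 5*a + 4) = (a - 4)*(a + 1)*(a - 1)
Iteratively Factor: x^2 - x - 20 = (x + 4)*(x - 5)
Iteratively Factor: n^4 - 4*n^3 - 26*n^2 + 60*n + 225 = (n - 5)*(n^3 + n^2 - 21*n - 45) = (n - 5)*(n + 3)*(n^2 - 2*n - 15) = (n - 5)^2*(n + 3)*(n + 3)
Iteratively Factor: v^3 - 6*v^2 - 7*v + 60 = (v - 4)*(v^2 - 2*v - 15) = (v - 5)*(v - 4)*(v + 3)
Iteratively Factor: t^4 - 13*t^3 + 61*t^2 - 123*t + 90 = (t - 2)*(t^3 - 11*t^2 + 39*t - 45) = (t - 5)*(t - 2)*(t^2 - 6*t + 9) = (t - 5)*(t - 3)*(t - 2)*(t - 3)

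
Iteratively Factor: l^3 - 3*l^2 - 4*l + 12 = (l - 2)*(l^2 - l - 6) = (l - 3)*(l - 2)*(l + 2)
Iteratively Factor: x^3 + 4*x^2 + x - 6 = (x - 1)*(x^2 + 5*x + 6) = (x - 1)*(x + 2)*(x + 3)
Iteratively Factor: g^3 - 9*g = (g + 3)*(g^2 - 3*g) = (g - 3)*(g + 3)*(g)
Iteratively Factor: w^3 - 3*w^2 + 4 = (w - 2)*(w^2 - w - 2) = (w - 2)^2*(w + 1)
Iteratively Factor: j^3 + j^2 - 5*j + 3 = (j - 1)*(j^2 + 2*j - 3) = (j - 1)*(j + 3)*(j - 1)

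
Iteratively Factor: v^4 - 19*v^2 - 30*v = (v + 2)*(v^3 - 2*v^2 - 15*v) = v*(v + 2)*(v^2 - 2*v - 15) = v*(v - 5)*(v + 2)*(v + 3)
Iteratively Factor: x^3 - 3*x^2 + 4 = (x - 2)*(x^2 - x - 2) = (x - 2)^2*(x + 1)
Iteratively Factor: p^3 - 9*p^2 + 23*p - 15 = (p - 1)*(p^2 - 8*p + 15) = (p - 5)*(p - 1)*(p - 3)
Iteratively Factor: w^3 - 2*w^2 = (w)*(w^2 - 2*w) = w^2*(w - 2)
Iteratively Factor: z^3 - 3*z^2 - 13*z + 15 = (z + 3)*(z^2 - 6*z + 5) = (z - 5)*(z + 3)*(z - 1)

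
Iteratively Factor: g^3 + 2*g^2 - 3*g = (g + 3)*(g^2 - g) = (g - 1)*(g + 3)*(g)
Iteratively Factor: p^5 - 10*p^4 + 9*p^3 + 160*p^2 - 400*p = (p - 5)*(p^4 - 5*p^3 - 16*p^2 + 80*p) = (p - 5)*(p - 4)*(p^3 - p^2 - 20*p) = (p - 5)^2*(p - 4)*(p^2 + 4*p) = p*(p - 5)^2*(p - 4)*(p + 4)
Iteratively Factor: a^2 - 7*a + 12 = (a - 3)*(a - 4)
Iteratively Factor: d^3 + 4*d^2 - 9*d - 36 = (d + 3)*(d^2 + d - 12) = (d + 3)*(d + 4)*(d - 3)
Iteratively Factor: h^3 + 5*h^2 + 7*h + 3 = (h + 3)*(h^2 + 2*h + 1) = (h + 1)*(h + 3)*(h + 1)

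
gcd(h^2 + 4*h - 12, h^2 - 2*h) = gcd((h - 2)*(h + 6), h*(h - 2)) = h - 2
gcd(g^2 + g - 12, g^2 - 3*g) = g - 3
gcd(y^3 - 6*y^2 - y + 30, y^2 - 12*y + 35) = y - 5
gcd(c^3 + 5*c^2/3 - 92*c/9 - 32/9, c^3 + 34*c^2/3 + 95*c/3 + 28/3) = c^2 + 13*c/3 + 4/3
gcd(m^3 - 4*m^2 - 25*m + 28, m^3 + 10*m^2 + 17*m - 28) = m^2 + 3*m - 4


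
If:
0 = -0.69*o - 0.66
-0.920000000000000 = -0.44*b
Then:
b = 2.09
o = -0.96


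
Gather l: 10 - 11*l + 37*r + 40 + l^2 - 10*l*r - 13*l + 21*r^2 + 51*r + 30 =l^2 + l*(-10*r - 24) + 21*r^2 + 88*r + 80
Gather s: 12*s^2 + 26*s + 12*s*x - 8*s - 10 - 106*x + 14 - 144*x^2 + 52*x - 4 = 12*s^2 + s*(12*x + 18) - 144*x^2 - 54*x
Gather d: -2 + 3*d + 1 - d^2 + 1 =-d^2 + 3*d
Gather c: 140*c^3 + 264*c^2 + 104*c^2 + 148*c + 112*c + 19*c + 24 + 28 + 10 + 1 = 140*c^3 + 368*c^2 + 279*c + 63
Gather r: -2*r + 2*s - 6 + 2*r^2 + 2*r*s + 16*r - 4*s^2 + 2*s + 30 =2*r^2 + r*(2*s + 14) - 4*s^2 + 4*s + 24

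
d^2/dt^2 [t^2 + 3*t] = 2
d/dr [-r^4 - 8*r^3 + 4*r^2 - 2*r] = -4*r^3 - 24*r^2 + 8*r - 2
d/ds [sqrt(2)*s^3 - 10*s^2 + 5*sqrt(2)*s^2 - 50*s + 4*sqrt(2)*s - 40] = 3*sqrt(2)*s^2 - 20*s + 10*sqrt(2)*s - 50 + 4*sqrt(2)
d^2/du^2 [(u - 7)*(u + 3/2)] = 2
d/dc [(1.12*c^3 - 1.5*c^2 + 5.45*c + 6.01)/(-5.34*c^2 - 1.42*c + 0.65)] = (-5.9808*c^4 - 3.1808*c^3 + 33.417*c^2 + 62.2368*c + 12.0767)/(28.5156*c^4 + 15.1656*c^3 - 4.9256*c^2 - 1.846*c + 0.4225)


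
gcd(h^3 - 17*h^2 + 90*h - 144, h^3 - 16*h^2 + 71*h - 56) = h - 8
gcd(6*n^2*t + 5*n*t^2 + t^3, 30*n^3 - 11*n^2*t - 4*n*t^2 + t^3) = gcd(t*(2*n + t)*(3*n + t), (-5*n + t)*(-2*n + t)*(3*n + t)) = 3*n + t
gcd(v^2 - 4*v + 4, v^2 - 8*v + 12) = v - 2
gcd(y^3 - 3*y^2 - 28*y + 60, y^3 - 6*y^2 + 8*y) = y - 2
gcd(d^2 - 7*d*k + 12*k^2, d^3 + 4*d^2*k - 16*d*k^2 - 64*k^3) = d - 4*k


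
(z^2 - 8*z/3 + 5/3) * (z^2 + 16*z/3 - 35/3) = z^4 + 8*z^3/3 - 218*z^2/9 + 40*z - 175/9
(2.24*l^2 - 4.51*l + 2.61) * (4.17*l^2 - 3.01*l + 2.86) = 9.3408*l^4 - 25.5491*l^3 + 30.8652*l^2 - 20.7547*l + 7.4646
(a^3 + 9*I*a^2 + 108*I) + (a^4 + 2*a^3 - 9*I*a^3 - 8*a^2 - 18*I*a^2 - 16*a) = a^4 + 3*a^3 - 9*I*a^3 - 8*a^2 - 9*I*a^2 - 16*a + 108*I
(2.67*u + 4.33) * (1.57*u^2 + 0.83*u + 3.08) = 4.1919*u^3 + 9.0142*u^2 + 11.8175*u + 13.3364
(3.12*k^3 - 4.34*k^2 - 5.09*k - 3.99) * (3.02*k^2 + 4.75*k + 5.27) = 9.4224*k^5 + 1.7132*k^4 - 19.5444*k^3 - 59.0991*k^2 - 45.7768*k - 21.0273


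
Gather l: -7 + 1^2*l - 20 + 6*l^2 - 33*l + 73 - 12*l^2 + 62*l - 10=-6*l^2 + 30*l + 36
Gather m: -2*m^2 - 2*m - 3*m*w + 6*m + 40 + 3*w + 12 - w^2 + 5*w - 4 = -2*m^2 + m*(4 - 3*w) - w^2 + 8*w + 48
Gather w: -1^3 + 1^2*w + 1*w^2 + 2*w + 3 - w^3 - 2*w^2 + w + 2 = -w^3 - w^2 + 4*w + 4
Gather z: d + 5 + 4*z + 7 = d + 4*z + 12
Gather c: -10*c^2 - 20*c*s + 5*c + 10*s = -10*c^2 + c*(5 - 20*s) + 10*s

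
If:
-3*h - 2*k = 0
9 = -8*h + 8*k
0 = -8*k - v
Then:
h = -9/20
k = 27/40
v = -27/5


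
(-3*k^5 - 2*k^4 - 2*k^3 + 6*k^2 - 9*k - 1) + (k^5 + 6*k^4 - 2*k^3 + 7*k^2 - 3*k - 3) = -2*k^5 + 4*k^4 - 4*k^3 + 13*k^2 - 12*k - 4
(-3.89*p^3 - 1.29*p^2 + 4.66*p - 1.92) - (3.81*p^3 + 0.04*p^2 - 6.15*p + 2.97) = -7.7*p^3 - 1.33*p^2 + 10.81*p - 4.89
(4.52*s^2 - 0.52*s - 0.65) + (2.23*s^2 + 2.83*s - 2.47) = 6.75*s^2 + 2.31*s - 3.12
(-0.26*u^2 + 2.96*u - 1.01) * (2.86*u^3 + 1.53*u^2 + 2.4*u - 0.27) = -0.7436*u^5 + 8.0678*u^4 + 1.0162*u^3 + 5.6289*u^2 - 3.2232*u + 0.2727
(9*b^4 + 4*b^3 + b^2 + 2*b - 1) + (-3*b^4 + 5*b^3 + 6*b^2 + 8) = 6*b^4 + 9*b^3 + 7*b^2 + 2*b + 7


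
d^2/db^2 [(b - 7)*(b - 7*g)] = 2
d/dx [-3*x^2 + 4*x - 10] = 4 - 6*x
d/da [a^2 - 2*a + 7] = 2*a - 2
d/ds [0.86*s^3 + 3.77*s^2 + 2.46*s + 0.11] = 2.58*s^2 + 7.54*s + 2.46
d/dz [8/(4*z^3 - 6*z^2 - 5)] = 96*z*(1 - z)/(-4*z^3 + 6*z^2 + 5)^2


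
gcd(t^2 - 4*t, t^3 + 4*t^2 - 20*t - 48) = t - 4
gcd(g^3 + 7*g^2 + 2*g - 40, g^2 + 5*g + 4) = g + 4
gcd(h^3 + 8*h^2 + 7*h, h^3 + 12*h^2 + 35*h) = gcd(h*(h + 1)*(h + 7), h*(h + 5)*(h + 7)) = h^2 + 7*h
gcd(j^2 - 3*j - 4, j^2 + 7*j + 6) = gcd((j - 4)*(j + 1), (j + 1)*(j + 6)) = j + 1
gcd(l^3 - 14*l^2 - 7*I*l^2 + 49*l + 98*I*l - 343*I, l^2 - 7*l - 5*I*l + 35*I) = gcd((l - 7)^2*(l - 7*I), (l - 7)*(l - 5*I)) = l - 7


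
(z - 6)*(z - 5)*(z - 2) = z^3 - 13*z^2 + 52*z - 60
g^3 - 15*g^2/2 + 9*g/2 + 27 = (g - 6)*(g - 3)*(g + 3/2)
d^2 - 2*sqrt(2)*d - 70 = (d - 7*sqrt(2))*(d + 5*sqrt(2))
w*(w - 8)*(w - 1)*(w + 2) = w^4 - 7*w^3 - 10*w^2 + 16*w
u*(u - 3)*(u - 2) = u^3 - 5*u^2 + 6*u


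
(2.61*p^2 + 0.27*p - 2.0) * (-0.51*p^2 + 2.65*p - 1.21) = -1.3311*p^4 + 6.7788*p^3 - 1.4226*p^2 - 5.6267*p + 2.42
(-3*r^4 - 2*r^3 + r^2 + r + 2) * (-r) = 3*r^5 + 2*r^4 - r^3 - r^2 - 2*r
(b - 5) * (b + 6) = b^2 + b - 30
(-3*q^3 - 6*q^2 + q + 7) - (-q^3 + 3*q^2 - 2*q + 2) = -2*q^3 - 9*q^2 + 3*q + 5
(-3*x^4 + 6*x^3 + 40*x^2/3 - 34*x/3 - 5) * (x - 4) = -3*x^5 + 18*x^4 - 32*x^3/3 - 194*x^2/3 + 121*x/3 + 20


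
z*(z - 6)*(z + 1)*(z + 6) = z^4 + z^3 - 36*z^2 - 36*z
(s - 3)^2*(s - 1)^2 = s^4 - 8*s^3 + 22*s^2 - 24*s + 9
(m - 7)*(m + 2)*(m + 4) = m^3 - m^2 - 34*m - 56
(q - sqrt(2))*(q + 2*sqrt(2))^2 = q^3 + 3*sqrt(2)*q^2 - 8*sqrt(2)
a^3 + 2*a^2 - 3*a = a*(a - 1)*(a + 3)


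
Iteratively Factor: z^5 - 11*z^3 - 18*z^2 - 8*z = (z + 2)*(z^4 - 2*z^3 - 7*z^2 - 4*z) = (z + 1)*(z + 2)*(z^3 - 3*z^2 - 4*z) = (z + 1)^2*(z + 2)*(z^2 - 4*z) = (z - 4)*(z + 1)^2*(z + 2)*(z)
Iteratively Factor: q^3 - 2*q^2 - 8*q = (q)*(q^2 - 2*q - 8) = q*(q - 4)*(q + 2)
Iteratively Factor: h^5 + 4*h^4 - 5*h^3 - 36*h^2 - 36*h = (h + 2)*(h^4 + 2*h^3 - 9*h^2 - 18*h) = h*(h + 2)*(h^3 + 2*h^2 - 9*h - 18) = h*(h + 2)*(h + 3)*(h^2 - h - 6) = h*(h - 3)*(h + 2)*(h + 3)*(h + 2)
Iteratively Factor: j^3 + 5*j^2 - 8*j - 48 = (j + 4)*(j^2 + j - 12) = (j + 4)^2*(j - 3)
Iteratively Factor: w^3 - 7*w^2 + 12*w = (w - 3)*(w^2 - 4*w) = w*(w - 3)*(w - 4)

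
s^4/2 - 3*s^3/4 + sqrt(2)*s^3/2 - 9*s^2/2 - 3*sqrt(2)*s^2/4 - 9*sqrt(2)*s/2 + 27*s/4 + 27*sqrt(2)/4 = (s/2 + sqrt(2)/2)*(s - 3)*(s - 3/2)*(s + 3)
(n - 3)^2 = n^2 - 6*n + 9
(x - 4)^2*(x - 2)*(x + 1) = x^4 - 9*x^3 + 22*x^2 - 32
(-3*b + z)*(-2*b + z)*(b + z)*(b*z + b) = 6*b^4*z + 6*b^4 + b^3*z^2 + b^3*z - 4*b^2*z^3 - 4*b^2*z^2 + b*z^4 + b*z^3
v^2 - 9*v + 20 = (v - 5)*(v - 4)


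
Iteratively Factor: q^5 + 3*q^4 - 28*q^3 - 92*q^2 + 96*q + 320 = (q - 5)*(q^4 + 8*q^3 + 12*q^2 - 32*q - 64) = (q - 5)*(q - 2)*(q^3 + 10*q^2 + 32*q + 32) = (q - 5)*(q - 2)*(q + 4)*(q^2 + 6*q + 8) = (q - 5)*(q - 2)*(q + 2)*(q + 4)*(q + 4)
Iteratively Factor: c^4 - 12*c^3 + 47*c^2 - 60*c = (c)*(c^3 - 12*c^2 + 47*c - 60) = c*(c - 3)*(c^2 - 9*c + 20) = c*(c - 5)*(c - 3)*(c - 4)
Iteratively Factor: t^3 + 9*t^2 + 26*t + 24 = (t + 2)*(t^2 + 7*t + 12) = (t + 2)*(t + 3)*(t + 4)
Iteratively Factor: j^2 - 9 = (j + 3)*(j - 3)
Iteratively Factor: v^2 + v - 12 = (v + 4)*(v - 3)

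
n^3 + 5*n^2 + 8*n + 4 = (n + 1)*(n + 2)^2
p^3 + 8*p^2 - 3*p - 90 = (p - 3)*(p + 5)*(p + 6)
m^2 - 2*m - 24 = (m - 6)*(m + 4)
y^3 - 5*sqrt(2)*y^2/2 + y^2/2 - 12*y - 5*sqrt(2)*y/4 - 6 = (y + 1/2)*(y - 4*sqrt(2))*(y + 3*sqrt(2)/2)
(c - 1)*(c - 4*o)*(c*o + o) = c^3*o - 4*c^2*o^2 - c*o + 4*o^2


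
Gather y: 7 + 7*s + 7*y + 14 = 7*s + 7*y + 21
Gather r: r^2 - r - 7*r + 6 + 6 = r^2 - 8*r + 12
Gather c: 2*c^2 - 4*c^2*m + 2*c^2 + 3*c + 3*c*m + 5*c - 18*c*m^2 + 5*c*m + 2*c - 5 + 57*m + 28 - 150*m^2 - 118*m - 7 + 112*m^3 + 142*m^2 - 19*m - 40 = c^2*(4 - 4*m) + c*(-18*m^2 + 8*m + 10) + 112*m^3 - 8*m^2 - 80*m - 24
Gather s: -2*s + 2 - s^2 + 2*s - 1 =1 - s^2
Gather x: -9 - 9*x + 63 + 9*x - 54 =0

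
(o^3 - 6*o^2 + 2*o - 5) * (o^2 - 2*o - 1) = o^5 - 8*o^4 + 13*o^3 - 3*o^2 + 8*o + 5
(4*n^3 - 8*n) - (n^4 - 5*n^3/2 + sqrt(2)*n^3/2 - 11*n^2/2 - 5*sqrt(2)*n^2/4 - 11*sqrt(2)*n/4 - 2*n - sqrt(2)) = -n^4 - sqrt(2)*n^3/2 + 13*n^3/2 + 5*sqrt(2)*n^2/4 + 11*n^2/2 - 6*n + 11*sqrt(2)*n/4 + sqrt(2)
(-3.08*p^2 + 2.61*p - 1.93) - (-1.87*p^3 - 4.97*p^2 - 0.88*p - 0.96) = 1.87*p^3 + 1.89*p^2 + 3.49*p - 0.97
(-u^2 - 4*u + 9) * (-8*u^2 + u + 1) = 8*u^4 + 31*u^3 - 77*u^2 + 5*u + 9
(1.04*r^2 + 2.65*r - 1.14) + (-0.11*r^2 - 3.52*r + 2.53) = 0.93*r^2 - 0.87*r + 1.39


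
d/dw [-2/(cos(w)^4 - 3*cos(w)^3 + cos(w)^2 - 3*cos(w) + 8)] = 2*(-4*cos(w)^3 + 9*cos(w)^2 - 2*cos(w) + 3)*sin(w)/(cos(w)^4 - 3*cos(w)^3 + cos(w)^2 - 3*cos(w) + 8)^2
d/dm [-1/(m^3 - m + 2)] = (3*m^2 - 1)/(m^3 - m + 2)^2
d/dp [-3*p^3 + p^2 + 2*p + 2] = -9*p^2 + 2*p + 2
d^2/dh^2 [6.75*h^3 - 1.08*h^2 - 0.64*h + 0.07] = 40.5*h - 2.16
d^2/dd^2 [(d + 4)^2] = 2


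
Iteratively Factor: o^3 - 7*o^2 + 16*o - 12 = (o - 2)*(o^2 - 5*o + 6) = (o - 3)*(o - 2)*(o - 2)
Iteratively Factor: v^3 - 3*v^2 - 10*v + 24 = (v + 3)*(v^2 - 6*v + 8) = (v - 2)*(v + 3)*(v - 4)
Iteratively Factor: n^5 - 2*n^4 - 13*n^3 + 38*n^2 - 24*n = (n + 4)*(n^4 - 6*n^3 + 11*n^2 - 6*n) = (n - 2)*(n + 4)*(n^3 - 4*n^2 + 3*n) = (n - 3)*(n - 2)*(n + 4)*(n^2 - n) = (n - 3)*(n - 2)*(n - 1)*(n + 4)*(n)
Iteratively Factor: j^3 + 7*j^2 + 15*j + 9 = (j + 3)*(j^2 + 4*j + 3) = (j + 3)^2*(j + 1)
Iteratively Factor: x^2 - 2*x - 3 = (x - 3)*(x + 1)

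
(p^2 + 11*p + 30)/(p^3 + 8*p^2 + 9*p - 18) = (p + 5)/(p^2 + 2*p - 3)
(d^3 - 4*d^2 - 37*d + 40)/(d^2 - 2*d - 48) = (d^2 + 4*d - 5)/(d + 6)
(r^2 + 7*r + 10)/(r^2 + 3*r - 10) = (r + 2)/(r - 2)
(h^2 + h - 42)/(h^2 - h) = (h^2 + h - 42)/(h*(h - 1))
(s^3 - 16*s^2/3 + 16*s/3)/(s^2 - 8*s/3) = (3*s^2 - 16*s + 16)/(3*s - 8)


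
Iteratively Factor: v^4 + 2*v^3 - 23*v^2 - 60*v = (v + 4)*(v^3 - 2*v^2 - 15*v) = v*(v + 4)*(v^2 - 2*v - 15) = v*(v - 5)*(v + 4)*(v + 3)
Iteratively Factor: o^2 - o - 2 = (o - 2)*(o + 1)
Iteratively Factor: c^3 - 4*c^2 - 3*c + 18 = (c - 3)*(c^2 - c - 6) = (c - 3)*(c + 2)*(c - 3)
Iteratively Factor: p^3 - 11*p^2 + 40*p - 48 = (p - 4)*(p^2 - 7*p + 12) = (p - 4)*(p - 3)*(p - 4)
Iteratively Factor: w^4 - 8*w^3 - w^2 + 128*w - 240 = (w + 4)*(w^3 - 12*w^2 + 47*w - 60) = (w - 4)*(w + 4)*(w^2 - 8*w + 15) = (w - 4)*(w - 3)*(w + 4)*(w - 5)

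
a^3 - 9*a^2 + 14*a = a*(a - 7)*(a - 2)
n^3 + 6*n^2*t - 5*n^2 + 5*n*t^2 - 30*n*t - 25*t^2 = (n - 5)*(n + t)*(n + 5*t)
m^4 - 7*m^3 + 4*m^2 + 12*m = m*(m - 6)*(m - 2)*(m + 1)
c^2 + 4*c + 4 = (c + 2)^2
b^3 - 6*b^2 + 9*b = b*(b - 3)^2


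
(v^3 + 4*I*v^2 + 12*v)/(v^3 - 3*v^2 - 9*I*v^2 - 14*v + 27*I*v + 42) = v*(v + 6*I)/(v^2 - v*(3 + 7*I) + 21*I)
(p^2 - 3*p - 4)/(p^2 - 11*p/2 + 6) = 2*(p + 1)/(2*p - 3)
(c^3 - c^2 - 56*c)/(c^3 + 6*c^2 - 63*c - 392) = c/(c + 7)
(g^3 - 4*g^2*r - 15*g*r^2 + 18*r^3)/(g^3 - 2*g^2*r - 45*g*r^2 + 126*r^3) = (-g^2 - 2*g*r + 3*r^2)/(-g^2 - 4*g*r + 21*r^2)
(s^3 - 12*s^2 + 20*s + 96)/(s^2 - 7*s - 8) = (s^2 - 4*s - 12)/(s + 1)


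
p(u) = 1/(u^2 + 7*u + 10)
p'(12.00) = 0.00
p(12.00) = 0.00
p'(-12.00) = 0.00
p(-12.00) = 0.01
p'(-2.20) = -8.29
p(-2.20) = -1.79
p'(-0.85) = -0.23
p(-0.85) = 0.21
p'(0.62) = -0.04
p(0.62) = 0.07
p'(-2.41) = -1.93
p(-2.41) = -0.94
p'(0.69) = -0.04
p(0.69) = 0.07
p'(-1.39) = -0.87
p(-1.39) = 0.45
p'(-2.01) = -3333.30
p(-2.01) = -33.44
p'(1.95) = -0.01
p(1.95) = 0.04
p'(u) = (-2*u - 7)/(u^2 + 7*u + 10)^2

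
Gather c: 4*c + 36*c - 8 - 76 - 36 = 40*c - 120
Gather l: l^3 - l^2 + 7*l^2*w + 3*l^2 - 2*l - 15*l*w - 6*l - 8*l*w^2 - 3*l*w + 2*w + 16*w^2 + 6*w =l^3 + l^2*(7*w + 2) + l*(-8*w^2 - 18*w - 8) + 16*w^2 + 8*w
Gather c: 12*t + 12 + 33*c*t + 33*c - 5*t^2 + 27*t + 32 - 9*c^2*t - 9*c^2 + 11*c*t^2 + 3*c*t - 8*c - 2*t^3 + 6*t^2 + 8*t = c^2*(-9*t - 9) + c*(11*t^2 + 36*t + 25) - 2*t^3 + t^2 + 47*t + 44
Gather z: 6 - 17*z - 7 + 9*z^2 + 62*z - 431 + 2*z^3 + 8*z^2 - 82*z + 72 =2*z^3 + 17*z^2 - 37*z - 360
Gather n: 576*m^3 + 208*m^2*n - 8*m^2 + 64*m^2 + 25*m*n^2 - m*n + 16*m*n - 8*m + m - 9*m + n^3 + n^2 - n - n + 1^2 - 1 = 576*m^3 + 56*m^2 - 16*m + n^3 + n^2*(25*m + 1) + n*(208*m^2 + 15*m - 2)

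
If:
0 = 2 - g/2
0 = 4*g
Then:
No Solution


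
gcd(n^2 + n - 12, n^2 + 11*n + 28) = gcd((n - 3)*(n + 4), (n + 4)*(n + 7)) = n + 4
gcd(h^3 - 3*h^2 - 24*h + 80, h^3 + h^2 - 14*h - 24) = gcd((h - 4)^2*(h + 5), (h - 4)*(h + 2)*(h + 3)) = h - 4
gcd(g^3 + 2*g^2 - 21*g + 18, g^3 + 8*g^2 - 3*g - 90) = g^2 + 3*g - 18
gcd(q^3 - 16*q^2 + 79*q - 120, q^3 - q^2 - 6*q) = q - 3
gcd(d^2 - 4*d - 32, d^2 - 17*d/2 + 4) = d - 8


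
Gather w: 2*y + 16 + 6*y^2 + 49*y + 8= 6*y^2 + 51*y + 24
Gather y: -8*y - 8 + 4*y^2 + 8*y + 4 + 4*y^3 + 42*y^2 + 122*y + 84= 4*y^3 + 46*y^2 + 122*y + 80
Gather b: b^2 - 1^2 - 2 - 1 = b^2 - 4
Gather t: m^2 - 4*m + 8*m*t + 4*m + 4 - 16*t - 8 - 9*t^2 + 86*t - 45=m^2 - 9*t^2 + t*(8*m + 70) - 49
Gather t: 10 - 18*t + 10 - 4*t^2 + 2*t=-4*t^2 - 16*t + 20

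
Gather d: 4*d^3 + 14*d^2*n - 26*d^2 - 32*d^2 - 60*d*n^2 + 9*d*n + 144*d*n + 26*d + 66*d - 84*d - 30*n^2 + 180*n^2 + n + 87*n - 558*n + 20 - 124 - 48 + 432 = 4*d^3 + d^2*(14*n - 58) + d*(-60*n^2 + 153*n + 8) + 150*n^2 - 470*n + 280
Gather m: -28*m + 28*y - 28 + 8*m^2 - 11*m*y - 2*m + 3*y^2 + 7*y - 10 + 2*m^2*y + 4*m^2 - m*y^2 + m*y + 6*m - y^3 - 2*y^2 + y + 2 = m^2*(2*y + 12) + m*(-y^2 - 10*y - 24) - y^3 + y^2 + 36*y - 36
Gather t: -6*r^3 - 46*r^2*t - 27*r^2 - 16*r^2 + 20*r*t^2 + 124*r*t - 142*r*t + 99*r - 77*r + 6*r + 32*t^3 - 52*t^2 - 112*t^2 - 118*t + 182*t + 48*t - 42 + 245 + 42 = -6*r^3 - 43*r^2 + 28*r + 32*t^3 + t^2*(20*r - 164) + t*(-46*r^2 - 18*r + 112) + 245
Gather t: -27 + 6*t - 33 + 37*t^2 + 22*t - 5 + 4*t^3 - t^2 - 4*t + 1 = 4*t^3 + 36*t^2 + 24*t - 64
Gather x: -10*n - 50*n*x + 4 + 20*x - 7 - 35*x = -10*n + x*(-50*n - 15) - 3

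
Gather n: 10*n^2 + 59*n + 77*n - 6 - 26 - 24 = 10*n^2 + 136*n - 56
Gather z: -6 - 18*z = -18*z - 6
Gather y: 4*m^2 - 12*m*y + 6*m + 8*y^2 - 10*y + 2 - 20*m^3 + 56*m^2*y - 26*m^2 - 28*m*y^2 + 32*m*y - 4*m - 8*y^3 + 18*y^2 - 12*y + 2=-20*m^3 - 22*m^2 + 2*m - 8*y^3 + y^2*(26 - 28*m) + y*(56*m^2 + 20*m - 22) + 4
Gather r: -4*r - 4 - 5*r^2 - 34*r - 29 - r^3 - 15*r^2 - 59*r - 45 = -r^3 - 20*r^2 - 97*r - 78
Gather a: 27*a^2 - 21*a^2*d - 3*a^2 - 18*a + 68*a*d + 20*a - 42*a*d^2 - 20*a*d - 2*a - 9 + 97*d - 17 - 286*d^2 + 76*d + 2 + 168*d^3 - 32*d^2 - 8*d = a^2*(24 - 21*d) + a*(-42*d^2 + 48*d) + 168*d^3 - 318*d^2 + 165*d - 24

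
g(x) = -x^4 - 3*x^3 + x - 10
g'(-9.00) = 2188.00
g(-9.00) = -4393.00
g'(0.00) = 1.00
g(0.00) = -10.00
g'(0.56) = -2.52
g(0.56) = -10.07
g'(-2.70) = 14.12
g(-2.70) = -6.80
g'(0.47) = -1.40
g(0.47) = -9.89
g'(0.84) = -7.72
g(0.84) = -11.44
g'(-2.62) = 11.16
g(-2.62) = -5.79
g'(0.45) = -1.19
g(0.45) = -9.86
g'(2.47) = -114.18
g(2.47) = -89.96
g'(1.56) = -36.09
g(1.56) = -25.75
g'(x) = -4*x^3 - 9*x^2 + 1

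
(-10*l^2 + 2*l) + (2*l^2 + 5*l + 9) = -8*l^2 + 7*l + 9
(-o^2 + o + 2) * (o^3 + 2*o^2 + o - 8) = -o^5 - o^4 + 3*o^3 + 13*o^2 - 6*o - 16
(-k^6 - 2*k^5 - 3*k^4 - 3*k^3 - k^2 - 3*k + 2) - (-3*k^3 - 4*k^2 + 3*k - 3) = -k^6 - 2*k^5 - 3*k^4 + 3*k^2 - 6*k + 5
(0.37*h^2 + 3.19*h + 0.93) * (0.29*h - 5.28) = 0.1073*h^3 - 1.0285*h^2 - 16.5735*h - 4.9104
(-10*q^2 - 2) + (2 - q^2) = -11*q^2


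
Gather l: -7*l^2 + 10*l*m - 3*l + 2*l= -7*l^2 + l*(10*m - 1)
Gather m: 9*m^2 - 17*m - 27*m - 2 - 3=9*m^2 - 44*m - 5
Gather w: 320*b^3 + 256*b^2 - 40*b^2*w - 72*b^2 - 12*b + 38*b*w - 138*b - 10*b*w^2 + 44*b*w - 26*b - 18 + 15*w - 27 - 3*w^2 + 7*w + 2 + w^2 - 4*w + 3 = 320*b^3 + 184*b^2 - 176*b + w^2*(-10*b - 2) + w*(-40*b^2 + 82*b + 18) - 40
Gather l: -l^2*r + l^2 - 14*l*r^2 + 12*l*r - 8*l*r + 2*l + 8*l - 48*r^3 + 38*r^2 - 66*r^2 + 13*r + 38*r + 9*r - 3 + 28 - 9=l^2*(1 - r) + l*(-14*r^2 + 4*r + 10) - 48*r^3 - 28*r^2 + 60*r + 16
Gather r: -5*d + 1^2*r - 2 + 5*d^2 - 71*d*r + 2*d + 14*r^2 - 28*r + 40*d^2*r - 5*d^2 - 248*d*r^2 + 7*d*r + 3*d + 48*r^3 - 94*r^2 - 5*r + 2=48*r^3 + r^2*(-248*d - 80) + r*(40*d^2 - 64*d - 32)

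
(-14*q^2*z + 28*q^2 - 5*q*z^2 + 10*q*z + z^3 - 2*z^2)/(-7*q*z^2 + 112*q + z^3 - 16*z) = (2*q*z - 4*q + z^2 - 2*z)/(z^2 - 16)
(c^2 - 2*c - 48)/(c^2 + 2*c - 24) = (c - 8)/(c - 4)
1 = 1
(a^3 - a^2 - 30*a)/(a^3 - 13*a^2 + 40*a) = (a^2 - a - 30)/(a^2 - 13*a + 40)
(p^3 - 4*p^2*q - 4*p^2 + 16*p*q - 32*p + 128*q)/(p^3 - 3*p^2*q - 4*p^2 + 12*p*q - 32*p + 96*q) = (p - 4*q)/(p - 3*q)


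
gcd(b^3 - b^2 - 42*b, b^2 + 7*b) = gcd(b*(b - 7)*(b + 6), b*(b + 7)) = b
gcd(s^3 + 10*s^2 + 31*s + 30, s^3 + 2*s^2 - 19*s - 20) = s + 5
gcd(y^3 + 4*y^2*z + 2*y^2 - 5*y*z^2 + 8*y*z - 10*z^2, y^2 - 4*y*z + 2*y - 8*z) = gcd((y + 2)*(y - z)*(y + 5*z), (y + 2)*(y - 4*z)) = y + 2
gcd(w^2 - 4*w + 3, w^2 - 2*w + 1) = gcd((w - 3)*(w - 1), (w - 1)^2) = w - 1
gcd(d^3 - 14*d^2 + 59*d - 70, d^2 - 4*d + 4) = d - 2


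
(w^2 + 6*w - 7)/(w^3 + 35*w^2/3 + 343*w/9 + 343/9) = 9*(w - 1)/(9*w^2 + 42*w + 49)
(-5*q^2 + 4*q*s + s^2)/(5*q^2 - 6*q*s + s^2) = (-5*q - s)/(5*q - s)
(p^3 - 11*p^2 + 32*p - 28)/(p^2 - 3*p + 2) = (p^2 - 9*p + 14)/(p - 1)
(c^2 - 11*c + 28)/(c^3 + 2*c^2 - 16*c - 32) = (c - 7)/(c^2 + 6*c + 8)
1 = 1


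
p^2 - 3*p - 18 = (p - 6)*(p + 3)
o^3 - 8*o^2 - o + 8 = (o - 8)*(o - 1)*(o + 1)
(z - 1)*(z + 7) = z^2 + 6*z - 7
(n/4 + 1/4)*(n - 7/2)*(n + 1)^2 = n^4/4 - n^3/8 - 15*n^2/8 - 19*n/8 - 7/8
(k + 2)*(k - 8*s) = k^2 - 8*k*s + 2*k - 16*s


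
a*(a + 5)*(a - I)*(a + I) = a^4 + 5*a^3 + a^2 + 5*a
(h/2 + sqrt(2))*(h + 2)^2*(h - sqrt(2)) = h^4/2 + sqrt(2)*h^3/2 + 2*h^3 + 2*sqrt(2)*h^2 - 8*h + 2*sqrt(2)*h - 8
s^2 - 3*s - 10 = (s - 5)*(s + 2)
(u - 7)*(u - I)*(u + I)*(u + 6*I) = u^4 - 7*u^3 + 6*I*u^3 + u^2 - 42*I*u^2 - 7*u + 6*I*u - 42*I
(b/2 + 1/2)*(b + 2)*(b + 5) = b^3/2 + 4*b^2 + 17*b/2 + 5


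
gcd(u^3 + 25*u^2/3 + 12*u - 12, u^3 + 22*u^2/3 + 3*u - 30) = u^2 + 9*u + 18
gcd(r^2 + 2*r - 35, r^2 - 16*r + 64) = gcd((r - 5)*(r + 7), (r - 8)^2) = 1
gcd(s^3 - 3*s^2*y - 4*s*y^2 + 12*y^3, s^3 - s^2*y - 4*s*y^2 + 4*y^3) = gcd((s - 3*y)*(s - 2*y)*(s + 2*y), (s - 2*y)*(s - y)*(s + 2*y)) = -s^2 + 4*y^2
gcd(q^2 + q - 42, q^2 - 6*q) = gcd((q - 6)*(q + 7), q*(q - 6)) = q - 6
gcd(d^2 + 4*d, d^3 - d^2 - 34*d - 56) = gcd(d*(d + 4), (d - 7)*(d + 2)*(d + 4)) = d + 4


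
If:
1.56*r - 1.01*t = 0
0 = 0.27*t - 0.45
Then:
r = 1.08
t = 1.67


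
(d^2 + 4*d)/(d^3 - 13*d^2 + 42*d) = (d + 4)/(d^2 - 13*d + 42)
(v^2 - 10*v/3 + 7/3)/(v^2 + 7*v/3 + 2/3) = (3*v^2 - 10*v + 7)/(3*v^2 + 7*v + 2)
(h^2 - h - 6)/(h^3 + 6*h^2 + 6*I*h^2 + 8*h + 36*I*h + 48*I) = (h - 3)/(h^2 + h*(4 + 6*I) + 24*I)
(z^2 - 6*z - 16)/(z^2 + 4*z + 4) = (z - 8)/(z + 2)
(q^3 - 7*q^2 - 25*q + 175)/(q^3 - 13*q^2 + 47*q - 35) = (q + 5)/(q - 1)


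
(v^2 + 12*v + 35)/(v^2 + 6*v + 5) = (v + 7)/(v + 1)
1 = 1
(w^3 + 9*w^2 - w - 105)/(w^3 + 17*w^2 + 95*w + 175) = (w - 3)/(w + 5)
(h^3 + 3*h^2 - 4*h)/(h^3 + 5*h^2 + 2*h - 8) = h/(h + 2)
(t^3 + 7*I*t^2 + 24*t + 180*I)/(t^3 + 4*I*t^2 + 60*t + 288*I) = (t - 5*I)/(t - 8*I)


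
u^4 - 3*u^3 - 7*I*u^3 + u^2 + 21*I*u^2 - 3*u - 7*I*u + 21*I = (u - 3)*(u - 7*I)*(u - I)*(u + I)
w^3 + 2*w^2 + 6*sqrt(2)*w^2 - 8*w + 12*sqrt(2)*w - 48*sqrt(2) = (w - 2)*(w + 4)*(w + 6*sqrt(2))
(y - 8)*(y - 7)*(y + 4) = y^3 - 11*y^2 - 4*y + 224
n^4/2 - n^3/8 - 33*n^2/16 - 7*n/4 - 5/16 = (n/2 + 1/2)*(n - 5/2)*(n + 1/4)*(n + 1)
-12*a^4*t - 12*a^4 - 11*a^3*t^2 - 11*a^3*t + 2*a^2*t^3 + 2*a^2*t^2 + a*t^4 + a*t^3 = (-3*a + t)*(a + t)*(4*a + t)*(a*t + a)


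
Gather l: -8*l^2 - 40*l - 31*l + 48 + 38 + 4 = -8*l^2 - 71*l + 90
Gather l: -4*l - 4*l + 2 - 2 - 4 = -8*l - 4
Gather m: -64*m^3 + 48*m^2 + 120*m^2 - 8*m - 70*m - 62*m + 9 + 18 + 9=-64*m^3 + 168*m^2 - 140*m + 36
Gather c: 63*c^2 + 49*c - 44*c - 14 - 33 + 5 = 63*c^2 + 5*c - 42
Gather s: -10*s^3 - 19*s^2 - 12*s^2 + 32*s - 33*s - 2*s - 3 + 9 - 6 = -10*s^3 - 31*s^2 - 3*s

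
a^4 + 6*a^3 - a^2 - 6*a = a*(a - 1)*(a + 1)*(a + 6)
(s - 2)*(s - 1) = s^2 - 3*s + 2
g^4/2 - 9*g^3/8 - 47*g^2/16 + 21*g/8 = g*(g/2 + 1)*(g - 7/2)*(g - 3/4)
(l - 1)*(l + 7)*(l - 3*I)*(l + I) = l^4 + 6*l^3 - 2*I*l^3 - 4*l^2 - 12*I*l^2 + 18*l + 14*I*l - 21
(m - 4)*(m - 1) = m^2 - 5*m + 4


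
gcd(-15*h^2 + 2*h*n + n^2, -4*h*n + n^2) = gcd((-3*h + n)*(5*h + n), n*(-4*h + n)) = 1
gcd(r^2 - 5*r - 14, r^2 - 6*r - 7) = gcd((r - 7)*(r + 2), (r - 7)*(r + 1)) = r - 7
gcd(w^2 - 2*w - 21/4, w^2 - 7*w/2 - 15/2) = w + 3/2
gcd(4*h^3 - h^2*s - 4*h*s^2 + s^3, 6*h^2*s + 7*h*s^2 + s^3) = h + s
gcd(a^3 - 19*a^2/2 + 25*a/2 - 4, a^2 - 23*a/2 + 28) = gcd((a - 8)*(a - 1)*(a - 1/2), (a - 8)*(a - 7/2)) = a - 8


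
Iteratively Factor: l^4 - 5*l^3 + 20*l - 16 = (l - 2)*(l^3 - 3*l^2 - 6*l + 8) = (l - 2)*(l - 1)*(l^2 - 2*l - 8) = (l - 4)*(l - 2)*(l - 1)*(l + 2)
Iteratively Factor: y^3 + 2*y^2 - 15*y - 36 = (y - 4)*(y^2 + 6*y + 9) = (y - 4)*(y + 3)*(y + 3)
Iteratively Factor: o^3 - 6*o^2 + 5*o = (o)*(o^2 - 6*o + 5) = o*(o - 5)*(o - 1)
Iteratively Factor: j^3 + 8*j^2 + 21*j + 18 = (j + 2)*(j^2 + 6*j + 9) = (j + 2)*(j + 3)*(j + 3)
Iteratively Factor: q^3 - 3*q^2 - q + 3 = (q - 3)*(q^2 - 1) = (q - 3)*(q - 1)*(q + 1)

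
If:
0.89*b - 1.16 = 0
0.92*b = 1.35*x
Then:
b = 1.30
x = 0.89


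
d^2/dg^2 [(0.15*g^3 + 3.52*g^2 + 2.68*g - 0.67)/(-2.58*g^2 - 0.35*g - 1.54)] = (-8.88178419700125e-16*g^5 + 2.8421709430404e-14*g^4 - 28.165974*g^3 + 110.187612*g^2 + 65.384676*g - 18.966962)/(17.173512*g^6 + 6.98922*g^5 + 31.700718*g^4 + 8.386595*g^3 + 18.922134*g^2 + 2.49018*g + 3.652264)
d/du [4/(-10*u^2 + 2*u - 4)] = 2*(10*u - 1)/(5*u^2 - u + 2)^2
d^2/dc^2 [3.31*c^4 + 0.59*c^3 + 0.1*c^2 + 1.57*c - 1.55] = 39.72*c^2 + 3.54*c + 0.2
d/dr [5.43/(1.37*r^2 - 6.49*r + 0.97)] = (35.2407 - 14.8782*r)/(1.37*r^2 - 6.49*r + 0.97)^2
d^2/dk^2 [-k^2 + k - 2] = -2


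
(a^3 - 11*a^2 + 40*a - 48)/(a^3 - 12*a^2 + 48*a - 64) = (a - 3)/(a - 4)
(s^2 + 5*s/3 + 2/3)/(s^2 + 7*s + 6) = (s + 2/3)/(s + 6)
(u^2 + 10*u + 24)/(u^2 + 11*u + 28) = (u + 6)/(u + 7)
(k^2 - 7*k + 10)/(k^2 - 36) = (k^2 - 7*k + 10)/(k^2 - 36)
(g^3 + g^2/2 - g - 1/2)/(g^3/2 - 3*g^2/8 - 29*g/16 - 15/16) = 8*(2*g^2 - g - 1)/(8*g^2 - 14*g - 15)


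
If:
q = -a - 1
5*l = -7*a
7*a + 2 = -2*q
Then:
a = 0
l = 0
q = -1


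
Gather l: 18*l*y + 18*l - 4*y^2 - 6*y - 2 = l*(18*y + 18) - 4*y^2 - 6*y - 2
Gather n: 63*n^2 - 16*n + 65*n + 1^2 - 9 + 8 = 63*n^2 + 49*n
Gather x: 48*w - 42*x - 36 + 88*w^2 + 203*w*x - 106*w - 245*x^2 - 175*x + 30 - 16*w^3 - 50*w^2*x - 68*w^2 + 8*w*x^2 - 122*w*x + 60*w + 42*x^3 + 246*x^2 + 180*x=-16*w^3 + 20*w^2 + 2*w + 42*x^3 + x^2*(8*w + 1) + x*(-50*w^2 + 81*w - 37) - 6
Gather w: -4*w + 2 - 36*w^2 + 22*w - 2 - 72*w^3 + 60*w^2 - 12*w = -72*w^3 + 24*w^2 + 6*w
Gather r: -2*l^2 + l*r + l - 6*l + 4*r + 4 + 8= -2*l^2 - 5*l + r*(l + 4) + 12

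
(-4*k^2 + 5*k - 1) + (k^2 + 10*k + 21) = -3*k^2 + 15*k + 20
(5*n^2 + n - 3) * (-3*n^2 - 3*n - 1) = -15*n^4 - 18*n^3 + n^2 + 8*n + 3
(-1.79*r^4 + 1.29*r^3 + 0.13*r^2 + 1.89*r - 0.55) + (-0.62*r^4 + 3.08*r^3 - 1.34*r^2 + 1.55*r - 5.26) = -2.41*r^4 + 4.37*r^3 - 1.21*r^2 + 3.44*r - 5.81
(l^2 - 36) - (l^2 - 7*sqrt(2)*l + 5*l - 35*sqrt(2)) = -5*l + 7*sqrt(2)*l - 36 + 35*sqrt(2)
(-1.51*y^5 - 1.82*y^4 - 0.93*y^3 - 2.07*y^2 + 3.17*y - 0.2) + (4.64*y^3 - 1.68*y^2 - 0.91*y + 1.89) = -1.51*y^5 - 1.82*y^4 + 3.71*y^3 - 3.75*y^2 + 2.26*y + 1.69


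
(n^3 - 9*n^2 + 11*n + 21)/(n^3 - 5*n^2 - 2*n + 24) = (n^2 - 6*n - 7)/(n^2 - 2*n - 8)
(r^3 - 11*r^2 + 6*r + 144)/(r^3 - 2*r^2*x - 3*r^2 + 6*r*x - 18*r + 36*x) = (8 - r)/(-r + 2*x)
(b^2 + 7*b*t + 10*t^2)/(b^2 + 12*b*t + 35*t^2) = (b + 2*t)/(b + 7*t)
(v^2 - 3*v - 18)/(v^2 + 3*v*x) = (v^2 - 3*v - 18)/(v*(v + 3*x))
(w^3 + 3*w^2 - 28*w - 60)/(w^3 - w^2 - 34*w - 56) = (w^2 + w - 30)/(w^2 - 3*w - 28)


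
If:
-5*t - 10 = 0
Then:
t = -2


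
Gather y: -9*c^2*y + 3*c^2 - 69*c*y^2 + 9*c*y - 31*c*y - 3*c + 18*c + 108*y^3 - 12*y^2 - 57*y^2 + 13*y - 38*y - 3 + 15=3*c^2 + 15*c + 108*y^3 + y^2*(-69*c - 69) + y*(-9*c^2 - 22*c - 25) + 12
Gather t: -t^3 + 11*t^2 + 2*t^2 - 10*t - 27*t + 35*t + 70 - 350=-t^3 + 13*t^2 - 2*t - 280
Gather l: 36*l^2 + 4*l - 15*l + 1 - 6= 36*l^2 - 11*l - 5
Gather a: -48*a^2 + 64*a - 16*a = -48*a^2 + 48*a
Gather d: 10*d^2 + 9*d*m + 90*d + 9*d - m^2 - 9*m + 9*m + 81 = 10*d^2 + d*(9*m + 99) - m^2 + 81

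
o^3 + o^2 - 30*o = o*(o - 5)*(o + 6)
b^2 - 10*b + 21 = (b - 7)*(b - 3)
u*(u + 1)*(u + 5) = u^3 + 6*u^2 + 5*u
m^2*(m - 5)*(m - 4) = m^4 - 9*m^3 + 20*m^2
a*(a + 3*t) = a^2 + 3*a*t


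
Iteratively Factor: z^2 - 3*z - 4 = (z - 4)*(z + 1)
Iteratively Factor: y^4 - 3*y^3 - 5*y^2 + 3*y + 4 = (y + 1)*(y^3 - 4*y^2 - y + 4) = (y + 1)^2*(y^2 - 5*y + 4) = (y - 4)*(y + 1)^2*(y - 1)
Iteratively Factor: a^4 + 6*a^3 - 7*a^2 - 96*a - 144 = (a + 3)*(a^3 + 3*a^2 - 16*a - 48) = (a + 3)^2*(a^2 - 16) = (a - 4)*(a + 3)^2*(a + 4)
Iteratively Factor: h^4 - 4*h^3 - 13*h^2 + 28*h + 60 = (h + 2)*(h^3 - 6*h^2 - h + 30) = (h + 2)^2*(h^2 - 8*h + 15) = (h - 5)*(h + 2)^2*(h - 3)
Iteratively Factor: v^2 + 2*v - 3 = (v + 3)*(v - 1)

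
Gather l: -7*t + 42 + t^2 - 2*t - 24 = t^2 - 9*t + 18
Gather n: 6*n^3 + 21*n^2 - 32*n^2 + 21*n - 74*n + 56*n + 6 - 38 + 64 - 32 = 6*n^3 - 11*n^2 + 3*n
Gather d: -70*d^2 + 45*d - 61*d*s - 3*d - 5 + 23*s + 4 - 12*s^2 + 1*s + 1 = -70*d^2 + d*(42 - 61*s) - 12*s^2 + 24*s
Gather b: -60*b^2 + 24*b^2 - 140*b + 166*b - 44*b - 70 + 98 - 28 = -36*b^2 - 18*b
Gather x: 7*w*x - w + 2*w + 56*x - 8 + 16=w + x*(7*w + 56) + 8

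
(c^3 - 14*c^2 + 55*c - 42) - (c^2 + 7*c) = c^3 - 15*c^2 + 48*c - 42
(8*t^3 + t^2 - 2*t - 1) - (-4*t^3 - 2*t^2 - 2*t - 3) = 12*t^3 + 3*t^2 + 2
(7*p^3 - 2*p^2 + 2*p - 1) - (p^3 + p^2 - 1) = 6*p^3 - 3*p^2 + 2*p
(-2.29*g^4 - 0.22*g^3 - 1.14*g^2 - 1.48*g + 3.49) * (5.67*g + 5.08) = -12.9843*g^5 - 12.8806*g^4 - 7.5814*g^3 - 14.1828*g^2 + 12.2699*g + 17.7292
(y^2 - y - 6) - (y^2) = -y - 6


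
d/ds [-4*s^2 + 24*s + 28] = 24 - 8*s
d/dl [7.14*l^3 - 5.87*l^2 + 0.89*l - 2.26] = 21.42*l^2 - 11.74*l + 0.89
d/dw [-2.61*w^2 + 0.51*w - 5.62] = 0.51 - 5.22*w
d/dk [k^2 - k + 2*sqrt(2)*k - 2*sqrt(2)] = 2*k - 1 + 2*sqrt(2)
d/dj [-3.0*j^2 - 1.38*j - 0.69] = -6.0*j - 1.38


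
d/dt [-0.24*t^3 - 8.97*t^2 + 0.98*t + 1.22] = -0.72*t^2 - 17.94*t + 0.98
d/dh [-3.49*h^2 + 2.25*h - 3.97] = 2.25 - 6.98*h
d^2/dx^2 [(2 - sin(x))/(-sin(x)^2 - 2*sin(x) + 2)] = (-sin(x)^5 + 10*sin(x)^4 + 2*sin(x)^3 + 8*sin(x)^2 - 8*sin(x) - 16)/(sin(x)^2 + 2*sin(x) - 2)^3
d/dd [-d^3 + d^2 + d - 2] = -3*d^2 + 2*d + 1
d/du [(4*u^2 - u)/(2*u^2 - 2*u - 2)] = (-3*u^2 - 8*u + 1)/(2*(u^4 - 2*u^3 - u^2 + 2*u + 1))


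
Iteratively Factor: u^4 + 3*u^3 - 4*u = (u + 2)*(u^3 + u^2 - 2*u) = (u + 2)^2*(u^2 - u) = u*(u + 2)^2*(u - 1)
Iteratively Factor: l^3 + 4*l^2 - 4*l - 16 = (l - 2)*(l^2 + 6*l + 8) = (l - 2)*(l + 4)*(l + 2)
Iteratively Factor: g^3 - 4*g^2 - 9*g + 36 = (g - 3)*(g^2 - g - 12) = (g - 3)*(g + 3)*(g - 4)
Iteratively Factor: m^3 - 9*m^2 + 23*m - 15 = (m - 1)*(m^2 - 8*m + 15) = (m - 5)*(m - 1)*(m - 3)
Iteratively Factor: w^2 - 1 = (w - 1)*(w + 1)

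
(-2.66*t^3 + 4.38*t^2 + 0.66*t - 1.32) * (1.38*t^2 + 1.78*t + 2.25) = -3.6708*t^5 + 1.3096*t^4 + 2.7222*t^3 + 9.2082*t^2 - 0.8646*t - 2.97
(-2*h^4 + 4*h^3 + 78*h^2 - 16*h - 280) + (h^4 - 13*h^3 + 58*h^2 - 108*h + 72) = -h^4 - 9*h^3 + 136*h^2 - 124*h - 208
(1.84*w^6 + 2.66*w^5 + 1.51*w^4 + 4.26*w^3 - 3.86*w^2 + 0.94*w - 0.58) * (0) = 0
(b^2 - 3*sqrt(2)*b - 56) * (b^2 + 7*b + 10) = b^4 - 3*sqrt(2)*b^3 + 7*b^3 - 46*b^2 - 21*sqrt(2)*b^2 - 392*b - 30*sqrt(2)*b - 560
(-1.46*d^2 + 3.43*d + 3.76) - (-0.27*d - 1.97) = -1.46*d^2 + 3.7*d + 5.73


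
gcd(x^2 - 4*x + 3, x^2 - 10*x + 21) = x - 3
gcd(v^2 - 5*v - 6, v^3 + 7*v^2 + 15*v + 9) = v + 1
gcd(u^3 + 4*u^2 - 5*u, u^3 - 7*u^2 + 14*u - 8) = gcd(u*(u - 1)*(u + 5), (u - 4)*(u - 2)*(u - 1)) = u - 1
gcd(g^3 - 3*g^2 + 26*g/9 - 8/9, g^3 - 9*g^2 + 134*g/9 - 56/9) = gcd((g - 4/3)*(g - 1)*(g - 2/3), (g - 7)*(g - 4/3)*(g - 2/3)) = g^2 - 2*g + 8/9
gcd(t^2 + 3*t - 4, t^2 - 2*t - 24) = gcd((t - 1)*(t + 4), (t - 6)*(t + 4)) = t + 4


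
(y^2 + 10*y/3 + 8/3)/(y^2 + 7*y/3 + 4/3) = (y + 2)/(y + 1)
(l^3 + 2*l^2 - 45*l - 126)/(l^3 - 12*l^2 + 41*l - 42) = (l^2 + 9*l + 18)/(l^2 - 5*l + 6)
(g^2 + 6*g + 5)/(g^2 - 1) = (g + 5)/(g - 1)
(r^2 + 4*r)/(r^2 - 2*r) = (r + 4)/(r - 2)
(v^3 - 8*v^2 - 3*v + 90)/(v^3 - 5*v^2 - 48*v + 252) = (v^2 - 2*v - 15)/(v^2 + v - 42)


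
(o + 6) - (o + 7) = -1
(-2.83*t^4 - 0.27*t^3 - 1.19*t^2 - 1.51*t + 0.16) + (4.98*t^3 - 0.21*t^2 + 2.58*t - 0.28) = -2.83*t^4 + 4.71*t^3 - 1.4*t^2 + 1.07*t - 0.12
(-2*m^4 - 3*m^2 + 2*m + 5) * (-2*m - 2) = 4*m^5 + 4*m^4 + 6*m^3 + 2*m^2 - 14*m - 10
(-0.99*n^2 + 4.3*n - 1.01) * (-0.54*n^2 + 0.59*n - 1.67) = 0.5346*n^4 - 2.9061*n^3 + 4.7357*n^2 - 7.7769*n + 1.6867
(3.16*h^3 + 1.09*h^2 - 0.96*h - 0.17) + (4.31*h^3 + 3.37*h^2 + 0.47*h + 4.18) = 7.47*h^3 + 4.46*h^2 - 0.49*h + 4.01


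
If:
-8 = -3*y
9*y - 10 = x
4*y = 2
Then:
No Solution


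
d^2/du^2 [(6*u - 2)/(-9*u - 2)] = 540/(9*u + 2)^3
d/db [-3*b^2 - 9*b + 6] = -6*b - 9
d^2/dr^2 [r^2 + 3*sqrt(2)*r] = 2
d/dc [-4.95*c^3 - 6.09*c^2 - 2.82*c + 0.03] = -14.85*c^2 - 12.18*c - 2.82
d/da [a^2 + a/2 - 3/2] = 2*a + 1/2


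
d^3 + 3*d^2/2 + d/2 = d*(d + 1/2)*(d + 1)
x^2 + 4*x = x*(x + 4)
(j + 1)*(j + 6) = j^2 + 7*j + 6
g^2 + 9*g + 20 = (g + 4)*(g + 5)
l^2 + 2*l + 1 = (l + 1)^2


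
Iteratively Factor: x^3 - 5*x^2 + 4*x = (x)*(x^2 - 5*x + 4) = x*(x - 1)*(x - 4)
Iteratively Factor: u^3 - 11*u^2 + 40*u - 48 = (u - 4)*(u^2 - 7*u + 12) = (u - 4)^2*(u - 3)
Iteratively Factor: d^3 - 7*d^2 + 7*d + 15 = (d - 5)*(d^2 - 2*d - 3) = (d - 5)*(d + 1)*(d - 3)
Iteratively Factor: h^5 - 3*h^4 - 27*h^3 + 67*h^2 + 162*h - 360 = (h - 3)*(h^4 - 27*h^2 - 14*h + 120) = (h - 3)*(h - 2)*(h^3 + 2*h^2 - 23*h - 60) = (h - 3)*(h - 2)*(h + 4)*(h^2 - 2*h - 15) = (h - 5)*(h - 3)*(h - 2)*(h + 4)*(h + 3)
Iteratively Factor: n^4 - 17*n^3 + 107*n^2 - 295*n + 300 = (n - 4)*(n^3 - 13*n^2 + 55*n - 75) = (n - 5)*(n - 4)*(n^2 - 8*n + 15) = (n - 5)*(n - 4)*(n - 3)*(n - 5)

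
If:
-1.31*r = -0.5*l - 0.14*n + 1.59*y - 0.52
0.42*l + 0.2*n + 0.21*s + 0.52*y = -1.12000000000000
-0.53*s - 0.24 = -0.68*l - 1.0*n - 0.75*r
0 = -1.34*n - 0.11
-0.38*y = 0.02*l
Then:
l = -1.37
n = -0.08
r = -0.22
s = -2.69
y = 0.07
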